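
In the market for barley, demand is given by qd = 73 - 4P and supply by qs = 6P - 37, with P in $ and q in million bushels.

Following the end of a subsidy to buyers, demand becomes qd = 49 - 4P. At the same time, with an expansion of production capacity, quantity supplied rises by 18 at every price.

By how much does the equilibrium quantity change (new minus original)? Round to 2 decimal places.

-7.20

Before the shock: 73 - 4P = 6P - 37 ⇒ 110 = 10P ⇒ P = 11, q = 29.
With the change applied: demand qd = 49 - 4P, supply qs = 6P - 19.
Setting them equal: 49 - 4P = 6P - 19 → 68 = 10P, so P = 6.8 and q = 21.8.
Δq = 21.8 − 29 = -7.20.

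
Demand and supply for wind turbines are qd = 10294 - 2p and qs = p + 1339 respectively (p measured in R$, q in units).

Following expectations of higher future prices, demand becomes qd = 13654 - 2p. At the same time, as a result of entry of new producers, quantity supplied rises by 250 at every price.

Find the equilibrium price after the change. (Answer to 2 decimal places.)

Before the shock: 10294 - 2p = p + 1339 ⇒ 8955 = 3p ⇒ p = 2985, q = 4324.
With the change applied: demand qd = 13654 - 2p, supply qs = p + 1589.
New equilibrium: 13654 - 2p = p + 1589 ⇒ 12065 = 3p ⇒ p = 12065/3 ≈ 4021.6667, q = 16832/3 ≈ 5610.6667.

4021.67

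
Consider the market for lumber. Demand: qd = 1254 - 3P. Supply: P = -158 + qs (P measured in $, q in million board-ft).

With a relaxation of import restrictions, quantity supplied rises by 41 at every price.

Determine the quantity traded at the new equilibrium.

Original equilibrium: 1254 - 3P = P + 158 gives 1096 = 4P, so P = 274 and q = 432.
With the change applied: demand qd = 1254 - 3P, supply qs = P + 199.
Equate the new curves: 1254 - 3P = P + 199, giving 1055 = 4P, P = 263.75, q = 462.75.

462.75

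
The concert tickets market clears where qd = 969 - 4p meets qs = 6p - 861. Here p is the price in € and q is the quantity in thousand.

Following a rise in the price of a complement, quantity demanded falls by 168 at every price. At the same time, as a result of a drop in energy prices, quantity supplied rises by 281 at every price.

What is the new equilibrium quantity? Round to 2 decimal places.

Before the shock: 969 - 4p = 6p - 861 ⇒ 1830 = 10p ⇒ p = 183, q = 237.
After the shift, demand is qd = 801 - 4p and supply is qs = 6p - 580.
Setting them equal: 801 - 4p = 6p - 580 → 1381 = 10p, so p = 138.1 and q = 248.6.

248.60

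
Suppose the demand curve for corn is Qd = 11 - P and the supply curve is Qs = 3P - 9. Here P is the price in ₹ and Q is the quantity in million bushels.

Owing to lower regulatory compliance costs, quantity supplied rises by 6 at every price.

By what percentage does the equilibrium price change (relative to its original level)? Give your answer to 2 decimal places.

-30.00

Initially, 11 - P = 3P - 9, so 20 = 4P and P = 5, Q = 6.
After the shift, demand is Qd = 11 - P and supply is Qs = 3P - 3.
Equate the new curves: 11 - P = 3P - 3, giving 14 = 4P, P = 3.5, Q = 7.5.
%ΔP = (3.5 − 5) / 5 × 100 = -30.00%.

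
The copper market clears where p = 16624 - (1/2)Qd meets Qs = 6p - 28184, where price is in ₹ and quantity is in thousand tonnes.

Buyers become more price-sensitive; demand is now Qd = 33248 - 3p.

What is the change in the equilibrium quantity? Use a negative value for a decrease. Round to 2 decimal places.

Before the shock: 33248 - 2p = 6p - 28184 ⇒ 61432 = 8p ⇒ p = 7679, Q = 17890.
The shock moves the curves to Qd = 33248 - 3p and Qs = 6p - 28184.
New equilibrium: 33248 - 3p = 6p - 28184 ⇒ 61432 = 9p ⇒ p = 61432/9 ≈ 6825.7778, Q = 38312/3 ≈ 12770.6667.
ΔQ = 12770.6667 − 17890 = -5119.33.

-5119.33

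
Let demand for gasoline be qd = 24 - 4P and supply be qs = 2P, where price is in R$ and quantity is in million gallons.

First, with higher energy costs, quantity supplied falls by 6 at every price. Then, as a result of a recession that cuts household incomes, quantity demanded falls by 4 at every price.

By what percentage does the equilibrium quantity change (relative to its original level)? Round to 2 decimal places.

-66.67

Solve the original market: 24 - 4P = 2P, hence P = 4 and q = 8.
With the change applied: demand qd = 20 - 4P, supply qs = 2P - 6.
Clearing the new market: 20 - 4P = 2P - 6, so P = 13/3 ≈ 4.3333 and q = 8/3 ≈ 2.6667.
%Δq = (2.6667 − 8) / 8 × 100 = -66.67%.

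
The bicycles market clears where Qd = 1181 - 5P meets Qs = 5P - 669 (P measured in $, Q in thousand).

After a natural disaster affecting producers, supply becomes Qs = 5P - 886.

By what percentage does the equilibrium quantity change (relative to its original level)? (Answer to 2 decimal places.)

Original equilibrium: 1181 - 5P = 5P - 669 gives 1850 = 10P, so P = 185 and Q = 256.
The new curves are Qd = 1181 - 5P (demand) and Qs = 5P - 886 (supply).
New equilibrium: 1181 - 5P = 5P - 886 ⇒ 2067 = 10P ⇒ P = 206.7, Q = 147.5.
%ΔQ = (147.5 − 256) / 256 × 100 = -42.38%.

-42.38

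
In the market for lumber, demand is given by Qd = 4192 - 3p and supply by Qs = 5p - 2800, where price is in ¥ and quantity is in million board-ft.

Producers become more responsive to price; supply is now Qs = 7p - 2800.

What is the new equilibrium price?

699.2

Before the shock: 4192 - 3p = 5p - 2800 ⇒ 6992 = 8p ⇒ p = 874, Q = 1570.
The new curves are Qd = 4192 - 3p (demand) and Qs = 7p - 2800 (supply).
Equate the new curves: 4192 - 3p = 7p - 2800, giving 6992 = 10p, p = 699.2, Q = 2094.4.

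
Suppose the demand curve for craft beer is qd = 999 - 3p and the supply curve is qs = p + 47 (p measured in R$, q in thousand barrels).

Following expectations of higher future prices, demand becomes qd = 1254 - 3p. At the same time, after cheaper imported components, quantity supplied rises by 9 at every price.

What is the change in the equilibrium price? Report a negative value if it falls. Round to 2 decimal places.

+61.50

Original equilibrium: 999 - 3p = p + 47 gives 952 = 4p, so p = 238 and q = 285.
The shock moves the curves to qd = 1254 - 3p and qs = p + 56.
Equate the new curves: 1254 - 3p = p + 56, giving 1198 = 4p, p = 299.5, q = 355.5.
Δp = 299.5 − 238 = +61.50.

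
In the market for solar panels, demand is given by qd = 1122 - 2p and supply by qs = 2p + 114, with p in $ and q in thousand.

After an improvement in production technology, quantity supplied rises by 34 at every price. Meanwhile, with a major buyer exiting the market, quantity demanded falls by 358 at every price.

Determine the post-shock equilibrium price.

Initially, 1122 - 2p = 2p + 114, so 1008 = 4p and p = 252, q = 618.
After the shift, demand is qd = 764 - 2p and supply is qs = 2p + 148.
Equate the new curves: 764 - 2p = 2p + 148, giving 616 = 4p, p = 154, q = 456.

154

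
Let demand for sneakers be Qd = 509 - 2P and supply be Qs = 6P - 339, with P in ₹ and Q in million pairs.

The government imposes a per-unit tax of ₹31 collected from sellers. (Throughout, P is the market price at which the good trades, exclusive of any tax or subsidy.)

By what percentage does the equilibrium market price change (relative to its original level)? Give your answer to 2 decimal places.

+21.93

Initially, 509 - 2P = 6P - 339, so 848 = 8P and P = 106, Q = 297.
Since sellers keep the price net of the tax, the effective supply curve becomes Qs = 6P - 525.
Setting them equal: 509 - 2P = 6P - 525 → 1034 = 8P, so P = 129.25 and Q = 250.5.
%ΔP = (129.25 − 106) / 106 × 100 = +21.93%.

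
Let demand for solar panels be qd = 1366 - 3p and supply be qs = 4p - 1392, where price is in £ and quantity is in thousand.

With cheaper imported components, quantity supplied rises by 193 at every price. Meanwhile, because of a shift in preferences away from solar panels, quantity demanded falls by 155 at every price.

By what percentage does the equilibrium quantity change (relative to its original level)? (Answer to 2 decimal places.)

Solve the original market: 1366 - 3p = 4p - 1392, hence p = 394 and q = 184.
With the change applied: demand qd = 1211 - 3p, supply qs = 4p - 1199.
Equate the new curves: 1211 - 3p = 4p - 1199, giving 2410 = 7p, p = 2410/7 ≈ 344.2857, q = 1247/7 ≈ 178.1429.
%Δq = (178.1429 − 184) / 184 × 100 = -3.18%.

-3.18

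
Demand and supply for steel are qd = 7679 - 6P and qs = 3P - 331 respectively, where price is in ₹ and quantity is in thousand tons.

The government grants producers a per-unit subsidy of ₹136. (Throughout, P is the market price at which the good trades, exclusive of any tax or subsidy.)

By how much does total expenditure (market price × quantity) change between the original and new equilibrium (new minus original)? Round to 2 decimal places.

+123714.67

Original equilibrium: 7679 - 6P = 3P - 331 gives 8010 = 9P, so P = 890 and q = 2339.
Since sellers receive the price plus the subsidy, the effective supply curve becomes qs = 3P + 77.
Equate the new curves: 7679 - 6P = 3P + 77, giving 7602 = 9P, P = 2534/3 ≈ 844.6667, q = 2611.
Expenditure moves from 890×2339 = 2081710 to 844.6667×2611 = 2205424.6667; change = +123714.67.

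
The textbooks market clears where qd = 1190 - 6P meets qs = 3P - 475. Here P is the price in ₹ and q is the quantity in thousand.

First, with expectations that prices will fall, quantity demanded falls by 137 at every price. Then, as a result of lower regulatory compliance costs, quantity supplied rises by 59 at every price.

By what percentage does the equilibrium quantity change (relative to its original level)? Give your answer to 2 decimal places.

Initially, 1190 - 6P = 3P - 475, so 1665 = 9P and P = 185, q = 80.
The new curves are qd = 1053 - 6P (demand) and qs = 3P - 416 (supply).
Clearing the new market: 1053 - 6P = 3P - 416, so P = 1469/9 ≈ 163.2222 and q = 221/3 ≈ 73.6667.
%Δq = (73.6667 − 80) / 80 × 100 = -7.92%.

-7.92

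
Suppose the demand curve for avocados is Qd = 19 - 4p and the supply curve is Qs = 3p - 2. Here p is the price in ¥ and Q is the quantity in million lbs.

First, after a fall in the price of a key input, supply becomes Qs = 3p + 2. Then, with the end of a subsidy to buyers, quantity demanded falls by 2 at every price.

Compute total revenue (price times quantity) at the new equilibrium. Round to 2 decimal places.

Original equilibrium: 19 - 4p = 3p - 2 gives 21 = 7p, so p = 3 and Q = 7.
The new curves are Qd = 17 - 4p (demand) and Qs = 3p + 2 (supply).
New equilibrium: 17 - 4p = 3p + 2 ⇒ 15 = 7p ⇒ p = 15/7 ≈ 2.1429, Q = 59/7 ≈ 8.4286.
New expenditure = 2.1429 × 8.4286 = 18.06.

18.06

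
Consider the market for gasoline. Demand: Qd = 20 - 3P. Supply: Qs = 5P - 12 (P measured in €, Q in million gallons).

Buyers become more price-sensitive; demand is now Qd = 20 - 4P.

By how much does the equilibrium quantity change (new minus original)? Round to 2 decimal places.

-2.22

Before the shock: 20 - 3P = 5P - 12 ⇒ 32 = 8P ⇒ P = 4, Q = 8.
The shock moves the curves to Qd = 20 - 4P and Qs = 5P - 12.
Clearing the new market: 20 - 4P = 5P - 12, so P = 32/9 ≈ 3.5556 and Q = 52/9 ≈ 5.7778.
ΔQ = 5.7778 − 8 = -2.22.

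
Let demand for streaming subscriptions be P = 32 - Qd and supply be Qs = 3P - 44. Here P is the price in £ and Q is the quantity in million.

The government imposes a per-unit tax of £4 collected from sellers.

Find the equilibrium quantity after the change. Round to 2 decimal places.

Before the shock: 32 - P = 3P - 44 ⇒ 76 = 4P ⇒ P = 19, Q = 13.
Since sellers keep the price net of the tax, the effective supply curve becomes Qs = 3P - 56.
Clearing the new market: 32 - P = 3P - 56, so P = 22 and Q = 10.

10.00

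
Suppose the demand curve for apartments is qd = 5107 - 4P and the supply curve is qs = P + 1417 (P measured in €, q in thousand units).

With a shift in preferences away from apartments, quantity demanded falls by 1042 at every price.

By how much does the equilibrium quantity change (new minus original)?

-208.4

Before the shock: 5107 - 4P = P + 1417 ⇒ 3690 = 5P ⇒ P = 738, q = 2155.
After the shift, demand is qd = 4065 - 4P and supply is qs = P + 1417.
Equate the new curves: 4065 - 4P = P + 1417, giving 2648 = 5P, P = 529.6, q = 1946.6.
Δq = 1946.6 − 2155 = -208.4.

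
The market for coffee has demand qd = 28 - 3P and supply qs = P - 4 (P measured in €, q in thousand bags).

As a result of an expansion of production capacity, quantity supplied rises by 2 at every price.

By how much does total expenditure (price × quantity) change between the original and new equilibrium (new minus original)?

+9.25

Original equilibrium: 28 - 3P = P - 4 gives 32 = 4P, so P = 8 and q = 4.
After the shift, demand is qd = 28 - 3P and supply is qs = P - 2.
Setting them equal: 28 - 3P = P - 2 → 30 = 4P, so P = 7.5 and q = 5.5.
Expenditure moves from 8×4 = 32 to 7.5×5.5 = 41.25; change = +9.25.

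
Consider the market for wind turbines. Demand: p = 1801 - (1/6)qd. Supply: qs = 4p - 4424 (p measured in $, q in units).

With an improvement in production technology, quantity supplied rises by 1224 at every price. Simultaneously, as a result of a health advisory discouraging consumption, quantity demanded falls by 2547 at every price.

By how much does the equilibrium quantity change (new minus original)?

-284.4

Original equilibrium: 10806 - 6p = 4p - 4424 gives 15230 = 10p, so p = 1523 and q = 1668.
With the change applied: demand qd = 8259 - 6p, supply qs = 4p - 3200.
Setting them equal: 8259 - 6p = 4p - 3200 → 11459 = 10p, so p = 1145.9 and q = 1383.6.
Δq = 1383.6 − 1668 = -284.4.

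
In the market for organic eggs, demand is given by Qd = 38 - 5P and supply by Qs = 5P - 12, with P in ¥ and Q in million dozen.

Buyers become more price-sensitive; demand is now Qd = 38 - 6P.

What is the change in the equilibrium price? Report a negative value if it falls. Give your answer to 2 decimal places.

Initially, 38 - 5P = 5P - 12, so 50 = 10P and P = 5, Q = 13.
After the shift, demand is Qd = 38 - 6P and supply is Qs = 5P - 12.
New equilibrium: 38 - 6P = 5P - 12 ⇒ 50 = 11P ⇒ P = 50/11 ≈ 4.5455, Q = 118/11 ≈ 10.7273.
ΔP = 4.5455 − 5 = -0.45.

-0.45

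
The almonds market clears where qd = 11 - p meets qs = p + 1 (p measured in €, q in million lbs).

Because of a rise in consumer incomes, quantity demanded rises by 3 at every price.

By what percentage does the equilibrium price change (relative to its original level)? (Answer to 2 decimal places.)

+30.00

Solve the original market: 11 - p = p + 1, hence p = 5 and q = 6.
After the shift, demand is qd = 14 - p and supply is qs = p + 1.
Setting them equal: 14 - p = p + 1 → 13 = 2p, so p = 6.5 and q = 7.5.
%Δp = (6.5 − 5) / 5 × 100 = +30.00%.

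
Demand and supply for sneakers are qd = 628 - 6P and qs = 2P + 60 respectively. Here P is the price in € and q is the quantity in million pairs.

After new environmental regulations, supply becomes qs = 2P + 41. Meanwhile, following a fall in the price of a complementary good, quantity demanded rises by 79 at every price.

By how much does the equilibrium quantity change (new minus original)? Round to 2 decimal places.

Before the shock: 628 - 6P = 2P + 60 ⇒ 568 = 8P ⇒ P = 71, q = 202.
The shock moves the curves to qd = 707 - 6P and qs = 2P + 41.
New equilibrium: 707 - 6P = 2P + 41 ⇒ 666 = 8P ⇒ P = 83.25, q = 207.5.
Δq = 207.5 − 202 = +5.50.

+5.50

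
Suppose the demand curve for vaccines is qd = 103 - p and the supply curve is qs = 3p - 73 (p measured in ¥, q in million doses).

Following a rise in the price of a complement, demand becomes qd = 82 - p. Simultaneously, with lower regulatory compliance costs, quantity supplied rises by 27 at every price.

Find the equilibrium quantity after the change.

50

Initially, 103 - p = 3p - 73, so 176 = 4p and p = 44, q = 59.
The shock moves the curves to qd = 82 - p and qs = 3p - 46.
New equilibrium: 82 - p = 3p - 46 ⇒ 128 = 4p ⇒ p = 32, q = 50.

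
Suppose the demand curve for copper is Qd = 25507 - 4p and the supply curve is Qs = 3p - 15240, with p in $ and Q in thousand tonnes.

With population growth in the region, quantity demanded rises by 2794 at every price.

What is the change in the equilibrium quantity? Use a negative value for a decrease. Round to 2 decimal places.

+1197.43

Before the shock: 25507 - 4p = 3p - 15240 ⇒ 40747 = 7p ⇒ p = 5821, Q = 2223.
The new curves are Qd = 28301 - 4p (demand) and Qs = 3p - 15240 (supply).
Clearing the new market: 28301 - 4p = 3p - 15240, so p = 43541/7 ≈ 6220.1429 and Q = 23943/7 ≈ 3420.4286.
ΔQ = 3420.4286 − 2223 = +1197.43.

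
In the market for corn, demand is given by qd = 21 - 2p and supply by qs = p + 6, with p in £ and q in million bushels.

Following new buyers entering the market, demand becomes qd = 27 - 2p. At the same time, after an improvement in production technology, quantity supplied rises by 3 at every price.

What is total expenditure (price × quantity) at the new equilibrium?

90

Before the shock: 21 - 2p = p + 6 ⇒ 15 = 3p ⇒ p = 5, q = 11.
The new curves are qd = 27 - 2p (demand) and qs = p + 9 (supply).
Setting them equal: 27 - 2p = p + 9 → 18 = 3p, so p = 6 and q = 15.
New expenditure = 6 × 15 = 90.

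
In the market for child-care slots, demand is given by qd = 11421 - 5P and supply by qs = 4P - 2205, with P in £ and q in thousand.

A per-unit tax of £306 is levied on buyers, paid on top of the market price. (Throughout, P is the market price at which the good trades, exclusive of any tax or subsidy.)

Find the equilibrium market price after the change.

Before the shock: 11421 - 5P = 4P - 2205 ⇒ 13626 = 9P ⇒ P = 1514, q = 3851.
Since buyers pay the price plus the tax, the effective demand curve becomes qd = 9891 - 5P.
Clearing the new market: 9891 - 5P = 4P - 2205, so P = 1344 and q = 3171.

1344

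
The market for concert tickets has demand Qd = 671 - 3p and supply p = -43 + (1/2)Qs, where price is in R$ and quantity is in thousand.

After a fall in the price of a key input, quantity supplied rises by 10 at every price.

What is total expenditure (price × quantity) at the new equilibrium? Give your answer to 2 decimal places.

37490.00

Before the shock: 671 - 3p = 2p + 86 ⇒ 585 = 5p ⇒ p = 117, Q = 320.
With the change applied: demand Qd = 671 - 3p, supply Qs = 2p + 96.
Clearing the new market: 671 - 3p = 2p + 96, so p = 115 and Q = 326.
New expenditure = 115 × 326 = 37490.00.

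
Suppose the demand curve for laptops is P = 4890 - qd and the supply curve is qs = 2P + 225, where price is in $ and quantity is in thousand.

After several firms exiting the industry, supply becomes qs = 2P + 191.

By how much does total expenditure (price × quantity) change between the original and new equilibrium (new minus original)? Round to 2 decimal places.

Original equilibrium: 4890 - P = 2P + 225 gives 4665 = 3P, so P = 1555 and q = 3335.
The new curves are qd = 4890 - P (demand) and qs = 2P + 191 (supply).
Setting them equal: 4890 - P = 2P + 191 → 4699 = 3P, so P = 4699/3 ≈ 1566.3333 and q = 9971/3 ≈ 3323.6667.
Expenditure moves from 1555×3335 = 5185925 to 1566.3333×3323.6667 = 5205969.8889; change = +20044.89.

+20044.89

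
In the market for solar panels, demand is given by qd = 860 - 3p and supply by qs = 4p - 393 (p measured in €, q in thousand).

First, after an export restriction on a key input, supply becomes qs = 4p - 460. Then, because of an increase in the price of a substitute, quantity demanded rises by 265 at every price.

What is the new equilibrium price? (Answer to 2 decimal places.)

Before the shock: 860 - 3p = 4p - 393 ⇒ 1253 = 7p ⇒ p = 179, q = 323.
The shock moves the curves to qd = 1125 - 3p and qs = 4p - 460.
Clearing the new market: 1125 - 3p = 4p - 460, so p = 1585/7 ≈ 226.4286 and q = 3120/7 ≈ 445.7143.

226.43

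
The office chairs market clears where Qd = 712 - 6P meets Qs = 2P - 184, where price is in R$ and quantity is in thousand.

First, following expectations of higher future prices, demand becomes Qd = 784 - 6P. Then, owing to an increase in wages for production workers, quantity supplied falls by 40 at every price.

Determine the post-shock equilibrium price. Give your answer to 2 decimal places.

Solve the original market: 712 - 6P = 2P - 184, hence P = 112 and Q = 40.
After the shift, demand is Qd = 784 - 6P and supply is Qs = 2P - 224.
Equate the new curves: 784 - 6P = 2P - 224, giving 1008 = 8P, P = 126, Q = 28.

126.00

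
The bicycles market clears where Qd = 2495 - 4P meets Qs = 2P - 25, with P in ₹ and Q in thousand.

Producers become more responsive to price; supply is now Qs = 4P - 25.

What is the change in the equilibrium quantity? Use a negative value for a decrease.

+420

Solve the original market: 2495 - 4P = 2P - 25, hence P = 420 and Q = 815.
The shock moves the curves to Qd = 2495 - 4P and Qs = 4P - 25.
Setting them equal: 2495 - 4P = 4P - 25 → 2520 = 8P, so P = 315 and Q = 1235.
ΔQ = 1235 − 815 = +420.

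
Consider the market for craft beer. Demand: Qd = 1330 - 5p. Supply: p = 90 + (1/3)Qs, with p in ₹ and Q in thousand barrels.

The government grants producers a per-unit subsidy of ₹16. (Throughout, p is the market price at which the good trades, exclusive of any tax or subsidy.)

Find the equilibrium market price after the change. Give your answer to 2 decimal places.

194.00

Initially, 1330 - 5p = 3p - 270, so 1600 = 8p and p = 200, Q = 330.
Since sellers receive the price plus the subsidy, the effective supply curve becomes Qs = 3p - 222.
Setting them equal: 1330 - 5p = 3p - 222 → 1552 = 8p, so p = 194 and Q = 360.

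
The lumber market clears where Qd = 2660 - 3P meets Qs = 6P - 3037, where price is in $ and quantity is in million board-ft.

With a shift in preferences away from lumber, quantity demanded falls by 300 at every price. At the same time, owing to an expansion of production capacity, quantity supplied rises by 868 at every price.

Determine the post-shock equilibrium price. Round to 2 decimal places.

Solve the original market: 2660 - 3P = 6P - 3037, hence P = 633 and Q = 761.
With the change applied: demand Qd = 2360 - 3P, supply Qs = 6P - 2169.
Clearing the new market: 2360 - 3P = 6P - 2169, so P = 4529/9 ≈ 503.2222 and Q = 2551/3 ≈ 850.3333.

503.22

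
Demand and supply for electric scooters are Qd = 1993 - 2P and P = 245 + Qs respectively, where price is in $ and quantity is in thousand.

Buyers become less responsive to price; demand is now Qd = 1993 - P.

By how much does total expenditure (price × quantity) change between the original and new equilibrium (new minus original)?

+604260

Original equilibrium: 1993 - 2P = P - 245 gives 2238 = 3P, so P = 746 and Q = 501.
The shock moves the curves to Qd = 1993 - P and Qs = P - 245.
Setting them equal: 1993 - P = P - 245 → 2238 = 2P, so P = 1119 and Q = 874.
Expenditure moves from 746×501 = 373746 to 1119×874 = 978006; change = +604260.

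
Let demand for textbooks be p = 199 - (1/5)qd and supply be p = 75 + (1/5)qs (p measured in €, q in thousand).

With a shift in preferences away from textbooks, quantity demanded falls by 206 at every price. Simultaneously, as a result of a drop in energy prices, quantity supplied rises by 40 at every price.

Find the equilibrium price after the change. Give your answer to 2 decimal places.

Initially, 995 - 5p = 5p - 375, so 1370 = 10p and p = 137, q = 310.
With the change applied: demand qd = 789 - 5p, supply qs = 5p - 335.
New equilibrium: 789 - 5p = 5p - 335 ⇒ 1124 = 10p ⇒ p = 112.4, q = 227.

112.40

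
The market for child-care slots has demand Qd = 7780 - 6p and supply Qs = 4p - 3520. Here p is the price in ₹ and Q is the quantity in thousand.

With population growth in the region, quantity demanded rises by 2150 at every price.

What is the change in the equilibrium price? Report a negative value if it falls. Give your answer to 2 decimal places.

Initially, 7780 - 6p = 4p - 3520, so 11300 = 10p and p = 1130, Q = 1000.
With the change applied: demand Qd = 9930 - 6p, supply Qs = 4p - 3520.
Setting them equal: 9930 - 6p = 4p - 3520 → 13450 = 10p, so p = 1345 and Q = 1860.
Δp = 1345 − 1130 = +215.00.

+215.00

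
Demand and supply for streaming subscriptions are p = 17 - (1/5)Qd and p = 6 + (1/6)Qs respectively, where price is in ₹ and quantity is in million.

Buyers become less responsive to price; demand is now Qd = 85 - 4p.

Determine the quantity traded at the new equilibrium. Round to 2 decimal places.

Original equilibrium: 85 - 5p = 6p - 36 gives 121 = 11p, so p = 11 and Q = 30.
The shock moves the curves to Qd = 85 - 4p and Qs = 6p - 36.
New equilibrium: 85 - 4p = 6p - 36 ⇒ 121 = 10p ⇒ p = 12.1, Q = 36.6.

36.60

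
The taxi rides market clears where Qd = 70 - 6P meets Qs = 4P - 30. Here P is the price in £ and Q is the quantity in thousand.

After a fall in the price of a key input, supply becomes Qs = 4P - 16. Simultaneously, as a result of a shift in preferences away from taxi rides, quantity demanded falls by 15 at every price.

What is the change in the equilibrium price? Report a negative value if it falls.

Solve the original market: 70 - 6P = 4P - 30, hence P = 10 and Q = 10.
The shock moves the curves to Qd = 55 - 6P and Qs = 4P - 16.
Equate the new curves: 55 - 6P = 4P - 16, giving 71 = 10P, P = 7.1, Q = 12.4.
ΔP = 7.1 − 10 = -2.9.

-2.9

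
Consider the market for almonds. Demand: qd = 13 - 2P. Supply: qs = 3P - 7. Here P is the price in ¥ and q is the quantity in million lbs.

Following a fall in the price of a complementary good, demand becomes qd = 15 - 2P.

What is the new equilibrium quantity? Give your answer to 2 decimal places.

Original equilibrium: 13 - 2P = 3P - 7 gives 20 = 5P, so P = 4 and q = 5.
The new curves are qd = 15 - 2P (demand) and qs = 3P - 7 (supply).
Equate the new curves: 15 - 2P = 3P - 7, giving 22 = 5P, P = 4.4, q = 6.2.

6.20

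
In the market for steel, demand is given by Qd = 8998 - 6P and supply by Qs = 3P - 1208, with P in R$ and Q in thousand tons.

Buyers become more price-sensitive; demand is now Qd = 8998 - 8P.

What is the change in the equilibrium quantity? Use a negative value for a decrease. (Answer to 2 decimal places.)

-618.55

Before the shock: 8998 - 6P = 3P - 1208 ⇒ 10206 = 9P ⇒ P = 1134, Q = 2194.
The shock moves the curves to Qd = 8998 - 8P and Qs = 3P - 1208.
Setting them equal: 8998 - 8P = 3P - 1208 → 10206 = 11P, so P = 10206/11 ≈ 927.8182 and Q = 17330/11 ≈ 1575.4545.
ΔQ = 1575.4545 − 2194 = -618.55.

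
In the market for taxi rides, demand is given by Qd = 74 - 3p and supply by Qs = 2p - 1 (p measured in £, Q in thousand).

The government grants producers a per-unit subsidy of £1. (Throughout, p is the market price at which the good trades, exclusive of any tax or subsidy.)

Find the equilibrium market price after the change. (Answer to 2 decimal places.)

14.60

Solve the original market: 74 - 3p = 2p - 1, hence p = 15 and Q = 29.
Since sellers receive the price plus the subsidy, the effective supply curve becomes Qs = 2p + 1.
Equate the new curves: 74 - 3p = 2p + 1, giving 73 = 5p, p = 14.6, Q = 30.2.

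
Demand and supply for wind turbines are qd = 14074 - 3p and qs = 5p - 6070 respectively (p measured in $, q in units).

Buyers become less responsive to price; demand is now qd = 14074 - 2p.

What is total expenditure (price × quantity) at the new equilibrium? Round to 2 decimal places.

Solve the original market: 14074 - 3p = 5p - 6070, hence p = 2518 and q = 6520.
With the change applied: demand qd = 14074 - 2p, supply qs = 5p - 6070.
Clearing the new market: 14074 - 2p = 5p - 6070, so p = 20144/7 ≈ 2877.7143 and q = 58230/7 ≈ 8318.5714.
New expenditure = 2877.7143 × 8318.5714 = 23938471.84.

23938471.84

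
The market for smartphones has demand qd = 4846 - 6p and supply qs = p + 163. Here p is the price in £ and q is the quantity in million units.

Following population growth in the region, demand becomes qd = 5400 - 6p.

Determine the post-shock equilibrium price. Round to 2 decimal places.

Initially, 4846 - 6p = p + 163, so 4683 = 7p and p = 669, q = 832.
The new curves are qd = 5400 - 6p (demand) and qs = p + 163 (supply).
New equilibrium: 5400 - 6p = p + 163 ⇒ 5237 = 7p ⇒ p = 5237/7 ≈ 748.1429, q = 6378/7 ≈ 911.1429.

748.14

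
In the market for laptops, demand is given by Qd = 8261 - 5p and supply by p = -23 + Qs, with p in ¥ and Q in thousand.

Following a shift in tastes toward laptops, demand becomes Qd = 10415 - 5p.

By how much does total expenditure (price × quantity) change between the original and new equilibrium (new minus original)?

+1122952

Original equilibrium: 8261 - 5p = p + 23 gives 8238 = 6p, so p = 1373 and Q = 1396.
The new curves are Qd = 10415 - 5p (demand) and Qs = p + 23 (supply).
New equilibrium: 10415 - 5p = p + 23 ⇒ 10392 = 6p ⇒ p = 1732, Q = 1755.
Expenditure moves from 1373×1396 = 1916708 to 1732×1755 = 3039660; change = +1122952.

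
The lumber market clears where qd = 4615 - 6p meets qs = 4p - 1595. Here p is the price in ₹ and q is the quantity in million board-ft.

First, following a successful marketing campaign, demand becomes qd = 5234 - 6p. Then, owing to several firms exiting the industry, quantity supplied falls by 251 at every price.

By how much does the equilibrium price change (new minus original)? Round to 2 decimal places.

+87.00

Initially, 4615 - 6p = 4p - 1595, so 6210 = 10p and p = 621, q = 889.
After the shift, demand is qd = 5234 - 6p and supply is qs = 4p - 1846.
Setting them equal: 5234 - 6p = 4p - 1846 → 7080 = 10p, so p = 708 and q = 986.
Δp = 708 − 621 = +87.00.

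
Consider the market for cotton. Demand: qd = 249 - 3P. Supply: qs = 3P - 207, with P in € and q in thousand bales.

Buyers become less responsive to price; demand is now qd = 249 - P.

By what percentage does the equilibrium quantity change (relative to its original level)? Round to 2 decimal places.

+542.86

Before the shock: 249 - 3P = 3P - 207 ⇒ 456 = 6P ⇒ P = 76, q = 21.
With the change applied: demand qd = 249 - P, supply qs = 3P - 207.
Setting them equal: 249 - P = 3P - 207 → 456 = 4P, so P = 114 and q = 135.
%Δq = (135 − 21) / 21 × 100 = +542.86%.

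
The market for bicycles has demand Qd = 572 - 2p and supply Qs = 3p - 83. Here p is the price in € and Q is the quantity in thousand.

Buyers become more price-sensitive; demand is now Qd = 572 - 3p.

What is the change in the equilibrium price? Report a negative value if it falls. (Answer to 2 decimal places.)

Before the shock: 572 - 2p = 3p - 83 ⇒ 655 = 5p ⇒ p = 131, Q = 310.
After the shift, demand is Qd = 572 - 3p and supply is Qs = 3p - 83.
New equilibrium: 572 - 3p = 3p - 83 ⇒ 655 = 6p ⇒ p = 655/6 ≈ 109.1667, Q = 244.5.
Δp = 109.1667 − 131 = -21.83.

-21.83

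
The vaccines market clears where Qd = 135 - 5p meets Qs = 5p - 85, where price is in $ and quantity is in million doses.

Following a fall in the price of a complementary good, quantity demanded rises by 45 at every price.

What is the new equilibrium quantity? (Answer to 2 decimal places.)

47.50

Original equilibrium: 135 - 5p = 5p - 85 gives 220 = 10p, so p = 22 and Q = 25.
The shock moves the curves to Qd = 180 - 5p and Qs = 5p - 85.
New equilibrium: 180 - 5p = 5p - 85 ⇒ 265 = 10p ⇒ p = 26.5, Q = 47.5.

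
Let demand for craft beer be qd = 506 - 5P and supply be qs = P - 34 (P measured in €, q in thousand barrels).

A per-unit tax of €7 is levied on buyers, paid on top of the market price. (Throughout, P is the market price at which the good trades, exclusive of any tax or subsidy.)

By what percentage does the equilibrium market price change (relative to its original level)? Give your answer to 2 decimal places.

-6.48

Before the shock: 506 - 5P = P - 34 ⇒ 540 = 6P ⇒ P = 90, q = 56.
Since buyers pay the price plus the tax, the effective demand curve becomes qd = 471 - 5P.
New equilibrium: 471 - 5P = P - 34 ⇒ 505 = 6P ⇒ P = 505/6 ≈ 84.1667, q = 301/6 ≈ 50.1667.
%ΔP = (84.1667 − 90) / 90 × 100 = -6.48%.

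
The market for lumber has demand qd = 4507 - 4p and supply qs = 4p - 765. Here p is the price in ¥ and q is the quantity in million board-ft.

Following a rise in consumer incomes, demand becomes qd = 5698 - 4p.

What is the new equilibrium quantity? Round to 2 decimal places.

Before the shock: 4507 - 4p = 4p - 765 ⇒ 5272 = 8p ⇒ p = 659, q = 1871.
The shock moves the curves to qd = 5698 - 4p and qs = 4p - 765.
New equilibrium: 5698 - 4p = 4p - 765 ⇒ 6463 = 8p ⇒ p = 807.875, q = 2466.5.

2466.50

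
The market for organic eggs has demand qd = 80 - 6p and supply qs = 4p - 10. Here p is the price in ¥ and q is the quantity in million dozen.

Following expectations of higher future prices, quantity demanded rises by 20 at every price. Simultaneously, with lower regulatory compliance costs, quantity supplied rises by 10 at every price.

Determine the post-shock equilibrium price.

10

Initially, 80 - 6p = 4p - 10, so 90 = 10p and p = 9, q = 26.
The shock moves the curves to qd = 100 - 6p and qs = 4p.
Clearing the new market: 100 - 6p = 4p, so p = 10 and q = 40.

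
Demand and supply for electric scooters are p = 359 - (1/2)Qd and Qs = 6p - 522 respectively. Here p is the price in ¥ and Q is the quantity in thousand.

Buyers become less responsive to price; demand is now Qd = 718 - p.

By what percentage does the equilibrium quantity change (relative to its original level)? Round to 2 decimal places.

Solve the original market: 718 - 2p = 6p - 522, hence p = 155 and Q = 408.
After the shift, demand is Qd = 718 - p and supply is Qs = 6p - 522.
Equate the new curves: 718 - p = 6p - 522, giving 1240 = 7p, p = 1240/7 ≈ 177.1429, Q = 3786/7 ≈ 540.8571.
%ΔQ = (540.8571 − 408) / 408 × 100 = +32.56%.

+32.56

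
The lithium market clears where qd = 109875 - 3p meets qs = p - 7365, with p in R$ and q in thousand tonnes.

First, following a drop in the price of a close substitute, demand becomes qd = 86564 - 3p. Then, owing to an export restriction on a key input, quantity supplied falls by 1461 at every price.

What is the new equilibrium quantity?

Initially, 109875 - 3p = p - 7365, so 117240 = 4p and p = 29310, q = 21945.
With the change applied: demand qd = 86564 - 3p, supply qs = p - 8826.
Equate the new curves: 86564 - 3p = p - 8826, giving 95390 = 4p, p = 23847.5, q = 15021.5.

15021.5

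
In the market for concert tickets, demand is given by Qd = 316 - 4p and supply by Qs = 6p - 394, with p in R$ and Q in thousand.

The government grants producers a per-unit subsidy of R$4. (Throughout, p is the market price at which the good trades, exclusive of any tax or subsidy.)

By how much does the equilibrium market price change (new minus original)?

-2.4

Solve the original market: 316 - 4p = 6p - 394, hence p = 71 and Q = 32.
Since sellers receive the price plus the subsidy, the effective supply curve becomes Qs = 6p - 370.
New equilibrium: 316 - 4p = 6p - 370 ⇒ 686 = 10p ⇒ p = 68.6, Q = 41.6.
Δp = 68.6 − 71 = -2.4.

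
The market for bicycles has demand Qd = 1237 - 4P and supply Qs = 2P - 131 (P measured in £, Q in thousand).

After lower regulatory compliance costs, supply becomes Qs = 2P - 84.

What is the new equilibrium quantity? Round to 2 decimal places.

Solve the original market: 1237 - 4P = 2P - 131, hence P = 228 and Q = 325.
The shock moves the curves to Qd = 1237 - 4P and Qs = 2P - 84.
Equate the new curves: 1237 - 4P = 2P - 84, giving 1321 = 6P, P = 1321/6 ≈ 220.1667, Q = 1069/3 ≈ 356.3333.

356.33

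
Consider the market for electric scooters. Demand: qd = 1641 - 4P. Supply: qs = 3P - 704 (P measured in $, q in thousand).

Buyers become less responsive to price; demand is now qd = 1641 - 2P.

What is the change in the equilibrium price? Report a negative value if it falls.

+134

Solve the original market: 1641 - 4P = 3P - 704, hence P = 335 and q = 301.
The shock moves the curves to qd = 1641 - 2P and qs = 3P - 704.
New equilibrium: 1641 - 2P = 3P - 704 ⇒ 2345 = 5P ⇒ P = 469, q = 703.
ΔP = 469 − 335 = +134.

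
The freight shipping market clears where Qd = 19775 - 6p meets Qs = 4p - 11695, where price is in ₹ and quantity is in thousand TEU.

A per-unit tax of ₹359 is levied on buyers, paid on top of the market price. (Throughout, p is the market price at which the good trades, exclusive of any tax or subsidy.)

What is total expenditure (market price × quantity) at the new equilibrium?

92052.24

Initially, 19775 - 6p = 4p - 11695, so 31470 = 10p and p = 3147, Q = 893.
Since buyers pay the price plus the tax, the effective demand curve becomes Qd = 17621 - 6p.
Equate the new curves: 17621 - 6p = 4p - 11695, giving 29316 = 10p, p = 2931.6, Q = 31.4.
New expenditure = 2931.6 × 31.4 = 92052.24.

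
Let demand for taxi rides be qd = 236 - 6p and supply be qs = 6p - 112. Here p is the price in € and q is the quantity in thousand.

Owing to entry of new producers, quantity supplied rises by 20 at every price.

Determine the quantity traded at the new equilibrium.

Original equilibrium: 236 - 6p = 6p - 112 gives 348 = 12p, so p = 29 and q = 62.
The shock moves the curves to qd = 236 - 6p and qs = 6p - 92.
Clearing the new market: 236 - 6p = 6p - 92, so p = 82/3 ≈ 27.3333 and q = 72.

72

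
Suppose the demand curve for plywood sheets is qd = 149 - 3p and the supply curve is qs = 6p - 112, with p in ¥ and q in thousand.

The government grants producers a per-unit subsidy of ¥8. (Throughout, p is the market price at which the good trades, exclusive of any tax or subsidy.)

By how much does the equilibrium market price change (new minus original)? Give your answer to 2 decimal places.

Original equilibrium: 149 - 3p = 6p - 112 gives 261 = 9p, so p = 29 and q = 62.
Since sellers receive the price plus the subsidy, the effective supply curve becomes qs = 6p - 64.
Equate the new curves: 149 - 3p = 6p - 64, giving 213 = 9p, p = 71/3 ≈ 23.6667, q = 78.
Δp = 23.6667 − 29 = -5.33.

-5.33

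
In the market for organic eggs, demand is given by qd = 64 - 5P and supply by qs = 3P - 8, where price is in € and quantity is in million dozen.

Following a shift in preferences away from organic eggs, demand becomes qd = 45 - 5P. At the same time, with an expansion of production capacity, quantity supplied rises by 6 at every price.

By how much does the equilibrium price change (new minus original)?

-3.125

Original equilibrium: 64 - 5P = 3P - 8 gives 72 = 8P, so P = 9 and q = 19.
With the change applied: demand qd = 45 - 5P, supply qs = 3P - 2.
New equilibrium: 45 - 5P = 3P - 2 ⇒ 47 = 8P ⇒ P = 5.875, q = 15.625.
ΔP = 5.875 − 9 = -3.125.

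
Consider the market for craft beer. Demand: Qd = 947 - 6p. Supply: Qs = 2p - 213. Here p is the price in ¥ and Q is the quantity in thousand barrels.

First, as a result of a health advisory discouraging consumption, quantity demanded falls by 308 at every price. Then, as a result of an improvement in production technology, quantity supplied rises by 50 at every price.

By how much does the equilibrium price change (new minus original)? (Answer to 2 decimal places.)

-44.75

Solve the original market: 947 - 6p = 2p - 213, hence p = 145 and Q = 77.
After the shift, demand is Qd = 639 - 6p and supply is Qs = 2p - 163.
New equilibrium: 639 - 6p = 2p - 163 ⇒ 802 = 8p ⇒ p = 100.25, Q = 37.5.
Δp = 100.25 − 145 = -44.75.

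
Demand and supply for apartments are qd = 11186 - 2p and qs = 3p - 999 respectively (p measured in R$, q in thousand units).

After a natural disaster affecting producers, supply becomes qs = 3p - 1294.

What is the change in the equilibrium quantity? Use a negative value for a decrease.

Before the shock: 11186 - 2p = 3p - 999 ⇒ 12185 = 5p ⇒ p = 2437, q = 6312.
The new curves are qd = 11186 - 2p (demand) and qs = 3p - 1294 (supply).
Equate the new curves: 11186 - 2p = 3p - 1294, giving 12480 = 5p, p = 2496, q = 6194.
Δq = 6194 − 6312 = -118.

-118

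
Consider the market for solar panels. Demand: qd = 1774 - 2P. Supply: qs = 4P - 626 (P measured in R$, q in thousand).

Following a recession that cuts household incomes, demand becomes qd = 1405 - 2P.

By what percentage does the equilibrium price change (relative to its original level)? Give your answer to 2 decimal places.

-15.38

Original equilibrium: 1774 - 2P = 4P - 626 gives 2400 = 6P, so P = 400 and q = 974.
The new curves are qd = 1405 - 2P (demand) and qs = 4P - 626 (supply).
New equilibrium: 1405 - 2P = 4P - 626 ⇒ 2031 = 6P ⇒ P = 338.5, q = 728.
%ΔP = (338.5 − 400) / 400 × 100 = -15.38%.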